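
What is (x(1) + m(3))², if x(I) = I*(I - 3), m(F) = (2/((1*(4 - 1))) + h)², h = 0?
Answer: 196/81 ≈ 2.4198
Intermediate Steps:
m(F) = 4/9 (m(F) = (2/((1*(4 - 1))) + 0)² = (2/((1*3)) + 0)² = (2/3 + 0)² = (2*(⅓) + 0)² = (⅔ + 0)² = (⅔)² = 4/9)
x(I) = I*(-3 + I)
(x(1) + m(3))² = (1*(-3 + 1) + 4/9)² = (1*(-2) + 4/9)² = (-2 + 4/9)² = (-14/9)² = 196/81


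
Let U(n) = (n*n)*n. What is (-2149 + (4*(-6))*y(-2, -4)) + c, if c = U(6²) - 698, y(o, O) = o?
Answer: 43857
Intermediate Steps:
U(n) = n³ (U(n) = n²*n = n³)
c = 45958 (c = (6²)³ - 698 = 36³ - 698 = 46656 - 698 = 45958)
(-2149 + (4*(-6))*y(-2, -4)) + c = (-2149 + (4*(-6))*(-2)) + 45958 = (-2149 - 24*(-2)) + 45958 = (-2149 + 48) + 45958 = -2101 + 45958 = 43857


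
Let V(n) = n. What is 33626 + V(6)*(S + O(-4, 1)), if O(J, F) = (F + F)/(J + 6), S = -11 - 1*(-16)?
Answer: 33662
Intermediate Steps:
S = 5 (S = -11 + 16 = 5)
O(J, F) = 2*F/(6 + J) (O(J, F) = (2*F)/(6 + J) = 2*F/(6 + J))
33626 + V(6)*(S + O(-4, 1)) = 33626 + 6*(5 + 2*1/(6 - 4)) = 33626 + 6*(5 + 2*1/2) = 33626 + 6*(5 + 2*1*(1/2)) = 33626 + 6*(5 + 1) = 33626 + 6*6 = 33626 + 36 = 33662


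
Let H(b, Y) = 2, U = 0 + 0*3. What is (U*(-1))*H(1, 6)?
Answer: 0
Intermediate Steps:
U = 0 (U = 0 + 0 = 0)
(U*(-1))*H(1, 6) = (0*(-1))*2 = 0*2 = 0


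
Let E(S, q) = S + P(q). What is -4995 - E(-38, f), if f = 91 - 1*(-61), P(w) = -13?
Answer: -4944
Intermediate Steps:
f = 152 (f = 91 + 61 = 152)
E(S, q) = -13 + S (E(S, q) = S - 13 = -13 + S)
-4995 - E(-38, f) = -4995 - (-13 - 38) = -4995 - 1*(-51) = -4995 + 51 = -4944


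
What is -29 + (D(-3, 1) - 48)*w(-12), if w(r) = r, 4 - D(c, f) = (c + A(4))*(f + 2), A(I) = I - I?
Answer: 391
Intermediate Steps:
A(I) = 0
D(c, f) = 4 - c*(2 + f) (D(c, f) = 4 - (c + 0)*(f + 2) = 4 - c*(2 + f))
-29 + (D(-3, 1) - 48)*w(-12) = -29 + ((4 - 2*(-3) - 1*(-3)*1) - 48)*(-12) = -29 + ((4 + 6 + 3) - 48)*(-12) = -29 + (13 - 48)*(-12) = -29 - 35*(-12) = -29 + 420 = 391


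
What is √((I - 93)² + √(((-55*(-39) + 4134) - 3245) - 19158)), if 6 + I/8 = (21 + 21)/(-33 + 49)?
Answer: √(14400 + 2*I*√4031) ≈ 120.0 + 0.5291*I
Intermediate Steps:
I = -27 (I = -48 + 8*((21 + 21)/(-33 + 49)) = -48 + 8*(42/16) = -48 + 8*(42*(1/16)) = -48 + 8*(21/8) = -48 + 21 = -27)
√((I - 93)² + √(((-55*(-39) + 4134) - 3245) - 19158)) = √((-27 - 93)² + √(((-55*(-39) + 4134) - 3245) - 19158)) = √((-120)² + √(((2145 + 4134) - 3245) - 19158)) = √(14400 + √((6279 - 3245) - 19158)) = √(14400 + √(3034 - 19158)) = √(14400 + √(-16124)) = √(14400 + 2*I*√4031)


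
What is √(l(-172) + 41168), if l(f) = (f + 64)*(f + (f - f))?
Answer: 4*√3734 ≈ 244.43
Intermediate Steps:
l(f) = f*(64 + f) (l(f) = (64 + f)*(f + 0) = (64 + f)*f = f*(64 + f))
√(l(-172) + 41168) = √(-172*(64 - 172) + 41168) = √(-172*(-108) + 41168) = √(18576 + 41168) = √59744 = 4*√3734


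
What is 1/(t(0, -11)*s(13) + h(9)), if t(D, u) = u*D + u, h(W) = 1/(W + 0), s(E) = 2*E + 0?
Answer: -9/2573 ≈ -0.0034979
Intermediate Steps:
s(E) = 2*E
h(W) = 1/W
t(D, u) = u + D*u (t(D, u) = D*u + u = u + D*u)
1/(t(0, -11)*s(13) + h(9)) = 1/((-11*(1 + 0))*(2*13) + 1/9) = 1/(-11*1*26 + ⅑) = 1/(-11*26 + ⅑) = 1/(-286 + ⅑) = 1/(-2573/9) = -9/2573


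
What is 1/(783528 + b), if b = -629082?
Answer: 1/154446 ≈ 6.4748e-6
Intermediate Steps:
1/(783528 + b) = 1/(783528 - 629082) = 1/154446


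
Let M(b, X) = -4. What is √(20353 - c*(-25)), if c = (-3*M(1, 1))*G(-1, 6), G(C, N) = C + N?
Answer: 41*√13 ≈ 147.83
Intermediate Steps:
c = 60 (c = (-3*(-4))*(-1 + 6) = 12*5 = 60)
√(20353 - c*(-25)) = √(20353 - 1*60*(-25)) = √(20353 - 60*(-25)) = √(20353 + 1500) = √21853 = 41*√13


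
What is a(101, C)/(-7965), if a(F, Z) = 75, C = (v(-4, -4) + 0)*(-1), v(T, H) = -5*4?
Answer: -5/531 ≈ -0.0094162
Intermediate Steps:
v(T, H) = -20
C = 20 (C = (-20 + 0)*(-1) = -20*(-1) = 20)
a(101, C)/(-7965) = 75/(-7965) = 75*(-1/7965) = -5/531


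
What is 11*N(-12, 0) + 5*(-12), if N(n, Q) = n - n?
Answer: -60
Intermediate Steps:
N(n, Q) = 0
11*N(-12, 0) + 5*(-12) = 11*0 + 5*(-12) = 0 - 60 = -60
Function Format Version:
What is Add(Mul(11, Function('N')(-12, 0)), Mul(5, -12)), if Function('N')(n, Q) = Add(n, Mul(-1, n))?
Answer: -60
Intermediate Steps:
Function('N')(n, Q) = 0
Add(Mul(11, Function('N')(-12, 0)), Mul(5, -12)) = Add(Mul(11, 0), Mul(5, -12)) = Add(0, -60) = -60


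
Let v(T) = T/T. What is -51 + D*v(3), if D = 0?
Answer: -51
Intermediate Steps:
v(T) = 1
-51 + D*v(3) = -51 + 0*1 = -51 + 0 = -51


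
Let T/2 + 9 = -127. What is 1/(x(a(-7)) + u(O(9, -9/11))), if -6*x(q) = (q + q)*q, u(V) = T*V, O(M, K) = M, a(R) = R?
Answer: -3/7393 ≈ -0.00040579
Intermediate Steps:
T = -272 (T = -18 + 2*(-127) = -18 - 254 = -272)
u(V) = -272*V
x(q) = -q²/3 (x(q) = -(q + q)*q/6 = -2*q*q/6 = -q²/3)
1/(x(a(-7)) + u(O(9, -9/11))) = 1/(-⅓*(-7)² - 272*9) = 1/(-⅓*49 - 2448) = 1/(-49/3 - 2448) = 1/(-7393/3) = -3/7393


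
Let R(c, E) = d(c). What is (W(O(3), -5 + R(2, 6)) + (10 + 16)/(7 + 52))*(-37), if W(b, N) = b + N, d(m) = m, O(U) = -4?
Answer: 14319/59 ≈ 242.69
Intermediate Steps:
R(c, E) = c
W(b, N) = N + b
(W(O(3), -5 + R(2, 6)) + (10 + 16)/(7 + 52))*(-37) = (((-5 + 2) - 4) + (10 + 16)/(7 + 52))*(-37) = ((-3 - 4) + 26/59)*(-37) = (-7 + 26*(1/59))*(-37) = (-7 + 26/59)*(-37) = -387/59*(-37) = 14319/59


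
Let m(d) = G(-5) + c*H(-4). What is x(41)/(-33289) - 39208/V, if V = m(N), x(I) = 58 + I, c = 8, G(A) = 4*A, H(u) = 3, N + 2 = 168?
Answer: -326298877/33289 ≈ -9802.0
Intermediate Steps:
N = 166 (N = -2 + 168 = 166)
m(d) = 4 (m(d) = 4*(-5) + 8*3 = -20 + 24 = 4)
V = 4
x(41)/(-33289) - 39208/V = (58 + 41)/(-33289) - 39208/4 = 99*(-1/33289) - 39208*¼ = -99/33289 - 9802 = -326298877/33289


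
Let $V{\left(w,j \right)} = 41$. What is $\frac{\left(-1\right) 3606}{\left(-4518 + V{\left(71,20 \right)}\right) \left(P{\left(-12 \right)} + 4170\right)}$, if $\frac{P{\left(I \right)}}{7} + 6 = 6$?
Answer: $\frac{601}{3111515} \approx 0.00019315$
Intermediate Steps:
$P{\left(I \right)} = 0$ ($P{\left(I \right)} = -42 + 7 \cdot 6 = -42 + 42 = 0$)
$\frac{\left(-1\right) 3606}{\left(-4518 + V{\left(71,20 \right)}\right) \left(P{\left(-12 \right)} + 4170\right)} = \frac{\left(-1\right) 3606}{\left(-4518 + 41\right) \left(0 + 4170\right)} = - \frac{3606}{\left(-4477\right) 4170} = - \frac{3606}{-18669090} = \left(-3606\right) \left(- \frac{1}{18669090}\right) = \frac{601}{3111515}$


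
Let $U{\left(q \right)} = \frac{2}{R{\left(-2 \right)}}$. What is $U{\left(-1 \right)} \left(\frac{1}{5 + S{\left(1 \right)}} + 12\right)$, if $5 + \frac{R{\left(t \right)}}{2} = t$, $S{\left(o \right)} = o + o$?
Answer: $- \frac{85}{49} \approx -1.7347$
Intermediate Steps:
$S{\left(o \right)} = 2 o$
$R{\left(t \right)} = -10 + 2 t$
$U{\left(q \right)} = - \frac{1}{7}$ ($U{\left(q \right)} = \frac{2}{-10 + 2 \left(-2\right)} = \frac{2}{-10 - 4} = \frac{2}{-14} = 2 \left(- \frac{1}{14}\right) = - \frac{1}{7}$)
$U{\left(-1 \right)} \left(\frac{1}{5 + S{\left(1 \right)}} + 12\right) = - \frac{\frac{1}{5 + 2 \cdot 1} + 12}{7} = - \frac{\frac{1}{5 + 2} + 12}{7} = - \frac{\frac{1}{7} + 12}{7} = \left(- \frac{1}{7}\right) \frac{85}{7} = - \frac{85}{49}$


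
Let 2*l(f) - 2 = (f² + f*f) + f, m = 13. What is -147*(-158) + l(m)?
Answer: 46805/2 ≈ 23403.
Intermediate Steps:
l(f) = 1 + f² + f/2 (l(f) = 1 + ((f² + f*f) + f)/2 = 1 + ((f² + f²) + f)/2 = 1 + (2*f² + f)/2 = 1 + (f + 2*f²)/2 = 1 + (f² + f/2) = 1 + f² + f/2)
-147*(-158) + l(m) = -147*(-158) + (1 + 13² + (½)*13) = 23226 + (1 + 169 + 13/2) = 23226 + 353/2 = 46805/2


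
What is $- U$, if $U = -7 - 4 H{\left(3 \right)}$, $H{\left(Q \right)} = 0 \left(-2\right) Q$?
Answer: $7$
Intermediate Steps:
$H{\left(Q \right)} = 0$ ($H{\left(Q \right)} = 0 Q = 0$)
$U = -7$ ($U = -7 - 0 = -7 + 0 = -7$)
$- U = \left(-1\right) \left(-7\right) = 7$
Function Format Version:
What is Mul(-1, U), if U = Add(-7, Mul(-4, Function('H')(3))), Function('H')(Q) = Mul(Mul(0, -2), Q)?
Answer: 7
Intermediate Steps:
Function('H')(Q) = 0 (Function('H')(Q) = Mul(0, Q) = 0)
U = -7 (U = Add(-7, Mul(-4, 0)) = Add(-7, 0) = -7)
Mul(-1, U) = Mul(-1, -7) = 7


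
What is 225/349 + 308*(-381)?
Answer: -40954227/349 ≈ -1.1735e+5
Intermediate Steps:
225/349 + 308*(-381) = 225*(1/349) - 117348 = 225/349 - 117348 = -40954227/349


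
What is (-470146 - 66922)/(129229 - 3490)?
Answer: -537068/125739 ≈ -4.2713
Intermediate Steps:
(-470146 - 66922)/(129229 - 3490) = -537068/125739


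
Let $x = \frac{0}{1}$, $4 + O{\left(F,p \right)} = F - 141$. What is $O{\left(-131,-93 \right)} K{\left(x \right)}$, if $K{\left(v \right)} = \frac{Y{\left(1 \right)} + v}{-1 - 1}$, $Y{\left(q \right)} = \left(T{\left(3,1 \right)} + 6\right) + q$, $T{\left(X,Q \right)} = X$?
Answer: $1380$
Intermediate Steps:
$O{\left(F,p \right)} = -145 + F$ ($O{\left(F,p \right)} = -4 + \left(F - 141\right) = -4 + \left(-141 + F\right) = -145 + F$)
$Y{\left(q \right)} = 9 + q$ ($Y{\left(q \right)} = \left(3 + 6\right) + q = 9 + q$)
$x = 0$ ($x = 0 \cdot 1 = 0$)
$K{\left(v \right)} = -5 - \frac{v}{2}$ ($K{\left(v \right)} = \frac{\left(9 + 1\right) + v}{-1 - 1} = \frac{10 + v}{-2} = \left(10 + v\right) \left(- \frac{1}{2}\right) = -5 - \frac{v}{2}$)
$O{\left(-131,-93 \right)} K{\left(x \right)} = \left(-145 - 131\right) \left(-5 - 0\right) = - 276 \left(-5 + 0\right) = \left(-276\right) \left(-5\right) = 1380$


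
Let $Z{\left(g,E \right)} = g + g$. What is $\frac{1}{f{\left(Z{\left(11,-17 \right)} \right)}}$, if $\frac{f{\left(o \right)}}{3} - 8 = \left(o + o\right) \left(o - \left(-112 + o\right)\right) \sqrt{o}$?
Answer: $- \frac{1}{200352744} + \frac{77 \sqrt{22}}{25044093} \approx 1.4416 \cdot 10^{-5}$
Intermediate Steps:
$Z{\left(g,E \right)} = 2 g$
$f{\left(o \right)} = 24 + 672 o^{\frac{3}{2}}$ ($f{\left(o \right)} = 24 + 3 \left(o + o\right) \left(o - \left(-112 + o\right)\right) \sqrt{o} = 24 + 3 \cdot 2 o 112 \sqrt{o} = 24 + 3 \cdot 224 o \sqrt{o} = 24 + 3 \cdot 224 o^{\frac{3}{2}} = 24 + 672 o^{\frac{3}{2}}$)
$\frac{1}{f{\left(Z{\left(11,-17 \right)} \right)}} = \frac{1}{24 + 672 \left(2 \cdot 11\right)^{\frac{3}{2}}} = \frac{1}{24 + 672 \cdot 22^{\frac{3}{2}}} = \frac{1}{24 + 672 \cdot 22 \sqrt{22}} = \frac{1}{24 + 14784 \sqrt{22}}$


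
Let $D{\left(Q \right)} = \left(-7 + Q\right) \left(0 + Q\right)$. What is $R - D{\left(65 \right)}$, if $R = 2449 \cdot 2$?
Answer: $1128$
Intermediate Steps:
$D{\left(Q \right)} = Q \left(-7 + Q\right)$ ($D{\left(Q \right)} = \left(-7 + Q\right) Q = Q \left(-7 + Q\right)$)
$R = 4898$
$R - D{\left(65 \right)} = 4898 - 65 \left(-7 + 65\right) = 4898 - 65 \cdot 58 = 4898 - 3770 = 1128$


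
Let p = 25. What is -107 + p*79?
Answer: 1868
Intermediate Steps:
-107 + p*79 = -107 + 25*79 = -107 + 1975 = 1868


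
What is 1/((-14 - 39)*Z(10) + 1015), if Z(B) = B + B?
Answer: -1/45 ≈ -0.022222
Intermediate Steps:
Z(B) = 2*B
1/((-14 - 39)*Z(10) + 1015) = 1/((-14 - 39)*(2*10) + 1015) = 1/(-53*20 + 1015) = 1/(-1060 + 1015) = 1/(-45) = -1/45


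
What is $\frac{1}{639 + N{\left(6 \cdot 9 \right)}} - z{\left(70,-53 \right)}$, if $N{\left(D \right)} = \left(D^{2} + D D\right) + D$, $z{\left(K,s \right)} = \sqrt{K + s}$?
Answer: $\frac{1}{6525} - \sqrt{17} \approx -4.123$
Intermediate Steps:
$N{\left(D \right)} = D + 2 D^{2}$ ($N{\left(D \right)} = \left(D^{2} + D^{2}\right) + D = 2 D^{2} + D = D + 2 D^{2}$)
$\frac{1}{639 + N{\left(6 \cdot 9 \right)}} - z{\left(70,-53 \right)} = \frac{1}{639 + 6 \cdot 9 \left(1 + 2 \cdot 6 \cdot 9\right)} - \sqrt{70 - 53} = \frac{1}{639 + 54 \left(1 + 2 \cdot 54\right)} - \sqrt{17} = \frac{1}{639 + 54 \left(1 + 108\right)} - \sqrt{17} = \frac{1}{639 + 54 \cdot 109} - \sqrt{17} = \frac{1}{639 + 5886} - \sqrt{17} = \frac{1}{6525} - \sqrt{17}$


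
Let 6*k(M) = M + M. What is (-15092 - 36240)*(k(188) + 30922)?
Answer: -4771514728/3 ≈ -1.5905e+9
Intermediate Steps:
k(M) = M/3 (k(M) = (M + M)/6 = (2*M)/6 = M/3)
(-15092 - 36240)*(k(188) + 30922) = (-15092 - 36240)*((1/3)*188 + 30922) = -51332*(188/3 + 30922) = -51332*92954/3 = -4771514728/3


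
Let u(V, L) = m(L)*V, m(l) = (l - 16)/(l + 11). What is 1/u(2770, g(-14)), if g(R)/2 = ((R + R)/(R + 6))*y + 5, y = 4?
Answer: 49/60940 ≈ 0.00080407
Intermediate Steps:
m(l) = (-16 + l)/(11 + l)
g(R) = 10 + 16*R/(6 + R) (g(R) = 2*(((R + R)/(R + 6))*4 + 5) = 2*(((2*R)/(6 + R))*4 + 5) = 2*((2*R/(6 + R))*4 + 5) = 2*(8*R/(6 + R) + 5) = 2*(5 + 8*R/(6 + R)) = 10 + 16*R/(6 + R))
u(V, L) = V*(-16 + L)/(11 + L) (u(V, L) = ((-16 + L)/(11 + L))*V = V*(-16 + L)/(11 + L))
1/u(2770, g(-14)) = 1/(2770*(-16 + 2*(30 + 13*(-14))/(6 - 14))/(11 + 2*(30 + 13*(-14))/(6 - 14))) = 1/(2770*(-16 + 2*(30 - 182)/(-8))/(11 + 2*(30 - 182)/(-8))) = 1/(2770*(-16 + 2*(-1/8)*(-152))/(11 + 2*(-1/8)*(-152))) = 1/(2770*(-16 + 38)/(11 + 38)) = 1/(2770*22/49) = 1/(2770*(1/49)*22) = 1/(60940/49) = 49/60940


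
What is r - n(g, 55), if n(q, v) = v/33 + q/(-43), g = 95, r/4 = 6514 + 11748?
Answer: 9423262/129 ≈ 73049.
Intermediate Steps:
r = 73048 (r = 4*(6514 + 11748) = 4*18262 = 73048)
n(q, v) = -q/43 + v/33 (n(q, v) = v*(1/33) + q*(-1/43) = v/33 - q/43 = -q/43 + v/33)
r - n(g, 55) = 73048 - (-1/43*95 + (1/33)*55) = 73048 - (-95/43 + 5/3) = 73048 - 1*(-70/129) = 73048 + 70/129 = 9423262/129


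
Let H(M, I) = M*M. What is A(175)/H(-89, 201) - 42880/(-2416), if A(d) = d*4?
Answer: 21333980/1196071 ≈ 17.837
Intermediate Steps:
A(d) = 4*d
H(M, I) = M**2
A(175)/H(-89, 201) - 42880/(-2416) = (4*175)/((-89)**2) - 42880/(-2416) = 700/7921 - 42880*(-1/2416) = 700*(1/7921) + 2680/151 = 700/7921 + 2680/151 = 21333980/1196071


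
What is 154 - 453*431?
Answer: -195089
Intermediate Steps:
154 - 453*431 = 154 - 195243 = -195089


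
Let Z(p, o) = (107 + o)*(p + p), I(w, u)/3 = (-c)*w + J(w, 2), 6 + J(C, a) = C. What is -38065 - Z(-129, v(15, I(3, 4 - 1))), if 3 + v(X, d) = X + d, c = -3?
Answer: -2719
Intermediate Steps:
J(C, a) = -6 + C
I(w, u) = -18 + 12*w (I(w, u) = 3*((-1*(-3))*w + (-6 + w)) = 3*(3*w + (-6 + w)) = 3*(-6 + 4*w) = -18 + 12*w)
v(X, d) = -3 + X + d (v(X, d) = -3 + (X + d) = -3 + X + d)
Z(p, o) = 2*p*(107 + o) (Z(p, o) = (107 + o)*(2*p) = 2*p*(107 + o))
-38065 - Z(-129, v(15, I(3, 4 - 1))) = -38065 - 2*(-129)*(107 + (-3 + 15 + (-18 + 12*3))) = -38065 - 2*(-129)*(107 + (-3 + 15 + (-18 + 36))) = -38065 - 2*(-129)*(107 + (-3 + 15 + 18)) = -38065 - 2*(-129)*(107 + 30) = -38065 - 2*(-129)*137 = -38065 - 1*(-35346) = -38065 + 35346 = -2719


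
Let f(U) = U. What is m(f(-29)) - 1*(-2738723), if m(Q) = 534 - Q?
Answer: 2739286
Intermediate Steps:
m(f(-29)) - 1*(-2738723) = (534 - 1*(-29)) - 1*(-2738723) = (534 + 29) + 2738723 = 563 + 2738723 = 2739286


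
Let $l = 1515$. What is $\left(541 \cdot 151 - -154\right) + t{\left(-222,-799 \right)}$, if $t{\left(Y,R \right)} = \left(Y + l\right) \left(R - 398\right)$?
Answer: $-1465876$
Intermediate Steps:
$t{\left(Y,R \right)} = \left(-398 + R\right) \left(1515 + Y\right)$ ($t{\left(Y,R \right)} = \left(Y + 1515\right) \left(R - 398\right) = \left(1515 + Y\right) \left(-398 + R\right) = \left(-398 + R\right) \left(1515 + Y\right)$)
$\left(541 \cdot 151 - -154\right) + t{\left(-222,-799 \right)} = \left(541 \cdot 151 - -154\right) - 1547721 = \left(81691 + \left(-316 + 470\right)\right) + \left(-602970 + 88356 - 1210485 + 177378\right) = \left(81691 + 154\right) - 1547721 = 81845 - 1547721 = -1465876$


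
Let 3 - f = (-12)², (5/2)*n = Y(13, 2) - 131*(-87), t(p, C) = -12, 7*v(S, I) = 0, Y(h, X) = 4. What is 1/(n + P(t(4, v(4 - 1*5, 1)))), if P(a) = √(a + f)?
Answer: 114010/519935029 - 75*I*√17/519935029 ≈ 0.00021928 - 5.9475e-7*I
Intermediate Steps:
v(S, I) = 0 (v(S, I) = (⅐)*0 = 0)
n = 22802/5 (n = 2*(4 - 131*(-87))/5 = 2*(4 + 11397)/5 = (⅖)*11401 = 22802/5 ≈ 4560.4)
f = -141 (f = 3 - 1*(-12)² = 3 - 1*144 = 3 - 144 = -141)
P(a) = √(-141 + a) (P(a) = √(a - 141) = √(-141 + a))
1/(n + P(t(4, v(4 - 1*5, 1)))) = 1/(22802/5 + √(-141 - 12)) = 1/(22802/5 + √(-153)) = 1/(22802/5 + 3*I*√17)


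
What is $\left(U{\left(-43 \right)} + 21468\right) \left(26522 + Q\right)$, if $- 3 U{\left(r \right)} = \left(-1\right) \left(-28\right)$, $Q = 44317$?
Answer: $1520110488$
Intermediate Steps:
$U{\left(r \right)} = - \frac{28}{3}$ ($U{\left(r \right)} = - \frac{\left(-1\right) \left(-28\right)}{3} = \left(- \frac{1}{3}\right) 28 = - \frac{28}{3}$)
$\left(U{\left(-43 \right)} + 21468\right) \left(26522 + Q\right) = \left(- \frac{28}{3} + 21468\right) \left(26522 + 44317\right) = \frac{64376}{3} \cdot 70839 = 1520110488$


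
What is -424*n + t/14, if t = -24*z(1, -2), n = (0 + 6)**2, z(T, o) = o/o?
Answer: -106860/7 ≈ -15266.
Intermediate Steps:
z(T, o) = 1
n = 36 (n = 6**2 = 36)
t = -24 (t = -24*1 = -24)
-424*n + t/14 = -424*36 - 24/14 = -15264 - 24*1/14 = -15264 - 12/7 = -106860/7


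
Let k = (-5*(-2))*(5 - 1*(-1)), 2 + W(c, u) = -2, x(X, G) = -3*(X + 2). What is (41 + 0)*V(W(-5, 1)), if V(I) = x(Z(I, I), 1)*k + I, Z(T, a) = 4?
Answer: -44444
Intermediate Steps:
x(X, G) = -6 - 3*X (x(X, G) = -3*(2 + X) = -6 - 3*X)
W(c, u) = -4 (W(c, u) = -2 - 2 = -4)
k = 60 (k = 10*(5 + 1) = 10*6 = 60)
V(I) = -1080 + I (V(I) = (-6 - 3*4)*60 + I = (-6 - 12)*60 + I = -18*60 + I = -1080 + I)
(41 + 0)*V(W(-5, 1)) = (41 + 0)*(-1080 - 4) = 41*(-1084) = -44444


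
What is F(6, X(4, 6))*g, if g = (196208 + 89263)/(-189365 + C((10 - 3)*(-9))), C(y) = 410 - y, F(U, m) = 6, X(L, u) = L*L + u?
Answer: -10573/1166 ≈ -9.0677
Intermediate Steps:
X(L, u) = u + L**2 (X(L, u) = L**2 + u = u + L**2)
g = -10573/6996 (g = (196208 + 89263)/(-189365 + (410 - (10 - 3)*(-9))) = 285471/(-189365 + (410 - 7*(-9))) = 285471/(-189365 + (410 - 1*(-63))) = 285471/(-189365 + (410 + 63)) = 285471/(-189365 + 473) = 285471/(-188892) = 285471*(-1/188892) = -10573/6996 ≈ -1.5113)
F(6, X(4, 6))*g = 6*(-10573/6996) = -10573/1166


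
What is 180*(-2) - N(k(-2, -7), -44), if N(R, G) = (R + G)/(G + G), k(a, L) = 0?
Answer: -721/2 ≈ -360.50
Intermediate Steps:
N(R, G) = (G + R)/(2*G) (N(R, G) = (G + R)/((2*G)) = (G + R)*(1/(2*G)) = (G + R)/(2*G))
180*(-2) - N(k(-2, -7), -44) = 180*(-2) - (-44 + 0)/(2*(-44)) = -360 - (-1)*(-44)/(2*44) = -360 - 1*1/2 = -360 - 1/2 = -721/2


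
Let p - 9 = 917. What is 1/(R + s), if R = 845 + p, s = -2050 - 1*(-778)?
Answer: 1/499 ≈ 0.0020040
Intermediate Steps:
p = 926 (p = 9 + 917 = 926)
s = -1272 (s = -2050 + 778 = -1272)
R = 1771 (R = 845 + 926 = 1771)
1/(R + s) = 1/(1771 - 1272) = 1/499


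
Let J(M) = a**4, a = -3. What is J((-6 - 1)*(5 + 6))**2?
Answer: 6561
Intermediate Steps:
J(M) = 81 (J(M) = (-3)**4 = 81)
J((-6 - 1)*(5 + 6))**2 = 81**2 = 6561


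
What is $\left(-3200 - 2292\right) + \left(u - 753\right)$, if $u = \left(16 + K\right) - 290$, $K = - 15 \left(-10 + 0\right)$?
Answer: $-6369$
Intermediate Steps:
$K = 150$ ($K = \left(-15\right) \left(-10\right) = 150$)
$u = -124$ ($u = \left(16 + 150\right) - 290 = 166 - 290 = -124$)
$\left(-3200 - 2292\right) + \left(u - 753\right) = \left(-3200 - 2292\right) - 877 = -5492 - 877 = -6369$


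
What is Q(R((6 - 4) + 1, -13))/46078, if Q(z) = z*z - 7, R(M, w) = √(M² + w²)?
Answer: 171/46078 ≈ 0.0037111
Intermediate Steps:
Q(z) = -7 + z² (Q(z) = z² - 7 = -7 + z²)
Q(R((6 - 4) + 1, -13))/46078 = (-7 + (√(((6 - 4) + 1)² + (-13)²))²)/46078 = (-7 + (√((2 + 1)² + 169))²)*(1/46078) = (-7 + (√(3² + 169))²)*(1/46078) = (-7 + (√(9 + 169))²)*(1/46078) = (-7 + (√178)²)*(1/46078) = (-7 + 178)*(1/46078) = 171*(1/46078) = 171/46078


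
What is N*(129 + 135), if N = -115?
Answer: -30360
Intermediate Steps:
N*(129 + 135) = -115*(129 + 135) = -115*264 = -30360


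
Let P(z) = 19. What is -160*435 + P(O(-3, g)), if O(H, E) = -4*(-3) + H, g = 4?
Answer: -69581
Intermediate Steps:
O(H, E) = 12 + H
-160*435 + P(O(-3, g)) = -160*435 + 19 = -69600 + 19 = -69581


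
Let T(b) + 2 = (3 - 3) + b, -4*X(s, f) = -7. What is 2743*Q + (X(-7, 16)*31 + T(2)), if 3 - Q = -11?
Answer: 153825/4 ≈ 38456.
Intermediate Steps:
Q = 14 (Q = 3 - 1*(-11) = 3 + 11 = 14)
X(s, f) = 7/4 (X(s, f) = -¼*(-7) = 7/4)
T(b) = -2 + b (T(b) = -2 + ((3 - 3) + b) = -2 + (0 + b) = -2 + b)
2743*Q + (X(-7, 16)*31 + T(2)) = 2743*14 + ((7/4)*31 + (-2 + 2)) = 38402 + (217/4 + 0) = 38402 + 217/4 = 153825/4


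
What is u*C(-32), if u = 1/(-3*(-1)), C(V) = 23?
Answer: 23/3 ≈ 7.6667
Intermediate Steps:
u = ⅓ (u = 1/3 = ⅓ ≈ 0.33333)
u*C(-32) = (⅓)*23 = 23/3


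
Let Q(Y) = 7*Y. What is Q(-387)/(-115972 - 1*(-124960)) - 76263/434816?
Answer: -22182957/46525312 ≈ -0.47679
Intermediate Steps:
Q(-387)/(-115972 - 1*(-124960)) - 76263/434816 = (7*(-387))/(-115972 - 1*(-124960)) - 76263/434816 = -2709/(-115972 + 124960) - 76263*1/434816 = -2709/8988 - 76263/434816 = -2709*1/8988 - 76263/434816 = -129/428 - 76263/434816 = -22182957/46525312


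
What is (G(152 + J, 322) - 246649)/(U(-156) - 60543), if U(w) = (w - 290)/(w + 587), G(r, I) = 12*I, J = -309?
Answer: 104640335/26094479 ≈ 4.0101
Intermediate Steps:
U(w) = (-290 + w)/(587 + w)
(G(152 + J, 322) - 246649)/(U(-156) - 60543) = (12*322 - 246649)/((-290 - 156)/(587 - 156) - 60543) = (3864 - 246649)/(-446/431 - 60543) = -242785/((1/431)*(-446) - 60543) = -242785/(-446/431 - 60543) = -242785/(-26094479/431) = -242785*(-431/26094479) = 104640335/26094479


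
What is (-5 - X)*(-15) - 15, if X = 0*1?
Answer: 60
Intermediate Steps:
X = 0
(-5 - X)*(-15) - 15 = (-5 - 1*0)*(-15) - 15 = (-5 + 0)*(-15) - 15 = -5*(-15) - 15 = 75 - 15 = 60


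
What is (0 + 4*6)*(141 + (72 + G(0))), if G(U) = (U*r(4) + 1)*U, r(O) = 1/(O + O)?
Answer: 5112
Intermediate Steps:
r(O) = 1/(2*O)
G(U) = U*(1 + U/8) (G(U) = (U*((½)/4) + 1)*U = (U*((½)*(¼)) + 1)*U = (U*(⅛) + 1)*U = (U/8 + 1)*U = (1 + U/8)*U = U*(1 + U/8))
(0 + 4*6)*(141 + (72 + G(0))) = (0 + 4*6)*(141 + (72 + (⅛)*0*(8 + 0))) = (0 + 24)*(141 + (72 + (⅛)*0*8)) = 24*(141 + (72 + 0)) = 24*(141 + 72) = 24*213 = 5112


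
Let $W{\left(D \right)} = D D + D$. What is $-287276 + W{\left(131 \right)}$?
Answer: $-269984$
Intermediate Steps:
$W{\left(D \right)} = D + D^{2}$ ($W{\left(D \right)} = D^{2} + D = D + D^{2}$)
$-287276 + W{\left(131 \right)} = -287276 + 131 \left(1 + 131\right) = -287276 + 131 \cdot 132 = -287276 + 17292 = -269984$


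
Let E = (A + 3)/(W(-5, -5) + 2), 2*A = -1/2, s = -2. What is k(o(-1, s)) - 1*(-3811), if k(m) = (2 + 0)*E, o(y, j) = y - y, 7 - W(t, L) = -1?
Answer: 76231/20 ≈ 3811.6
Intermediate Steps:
W(t, L) = 8 (W(t, L) = 7 - 1*(-1) = 7 + 1 = 8)
o(y, j) = 0
A = -¼ (A = (-1/2)/2 = (-1*½)/2 = (½)*(-½) = -¼ ≈ -0.25000)
E = 11/40 (E = (-¼ + 3)/(8 + 2) = (11/4)/10 = (11/4)*(⅒) = 11/40 ≈ 0.27500)
k(m) = 11/20 (k(m) = (2 + 0)*(11/40) = 2*(11/40) = 11/20)
k(o(-1, s)) - 1*(-3811) = 11/20 - 1*(-3811) = 11/20 + 3811 = 76231/20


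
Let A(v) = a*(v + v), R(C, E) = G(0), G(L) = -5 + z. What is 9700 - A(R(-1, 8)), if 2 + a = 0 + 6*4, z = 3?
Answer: 9788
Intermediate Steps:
G(L) = -2 (G(L) = -5 + 3 = -2)
R(C, E) = -2
a = 22 (a = -2 + (0 + 6*4) = -2 + (0 + 24) = -2 + 24 = 22)
A(v) = 44*v (A(v) = 22*(v + v) = 22*(2*v) = 44*v)
9700 - A(R(-1, 8)) = 9700 - 44*(-2) = 9700 - 1*(-88) = 9700 + 88 = 9788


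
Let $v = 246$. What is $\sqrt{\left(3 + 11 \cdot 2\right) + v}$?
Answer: $\sqrt{271} \approx 16.462$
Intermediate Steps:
$\sqrt{\left(3 + 11 \cdot 2\right) + v} = \sqrt{\left(3 + 11 \cdot 2\right) + 246} = \sqrt{\left(3 + 22\right) + 246} = \sqrt{25 + 246} = \sqrt{271}$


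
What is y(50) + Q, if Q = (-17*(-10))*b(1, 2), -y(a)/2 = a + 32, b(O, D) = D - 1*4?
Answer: -504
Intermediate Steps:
b(O, D) = -4 + D (b(O, D) = D - 4 = -4 + D)
y(a) = -64 - 2*a (y(a) = -2*(a + 32) = -2*(32 + a) = -64 - 2*a)
Q = -340 (Q = (-17*(-10))*(-4 + 2) = 170*(-2) = -340)
y(50) + Q = (-64 - 2*50) - 340 = (-64 - 100) - 340 = -164 - 340 = -504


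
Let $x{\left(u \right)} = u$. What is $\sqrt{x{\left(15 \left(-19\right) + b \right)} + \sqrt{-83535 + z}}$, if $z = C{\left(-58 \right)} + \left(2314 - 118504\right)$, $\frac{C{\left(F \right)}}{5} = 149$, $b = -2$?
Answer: $\sqrt{-287 + 2 i \sqrt{49745}} \approx 11.032 + 20.217 i$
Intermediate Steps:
$C{\left(F \right)} = 745$ ($C{\left(F \right)} = 5 \cdot 149 = 745$)
$z = -115445$ ($z = 745 + \left(2314 - 118504\right) = 745 - 116190 = -115445$)
$\sqrt{x{\left(15 \left(-19\right) + b \right)} + \sqrt{-83535 + z}} = \sqrt{\left(15 \left(-19\right) - 2\right) + \sqrt{-83535 - 115445}} = \sqrt{\left(-285 - 2\right) + \sqrt{-198980}} = \sqrt{-287 + 2 i \sqrt{49745}}$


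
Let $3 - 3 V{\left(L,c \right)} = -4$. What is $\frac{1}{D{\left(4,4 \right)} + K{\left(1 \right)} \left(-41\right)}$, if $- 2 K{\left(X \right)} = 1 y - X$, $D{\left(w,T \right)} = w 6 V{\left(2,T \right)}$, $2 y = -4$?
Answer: $- \frac{2}{11} \approx -0.18182$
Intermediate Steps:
$y = -2$ ($y = \frac{1}{2} \left(-4\right) = -2$)
$V{\left(L,c \right)} = \frac{7}{3}$ ($V{\left(L,c \right)} = 1 - - \frac{4}{3} = 1 + \frac{4}{3} = \frac{7}{3}$)
$D{\left(w,T \right)} = 14 w$ ($D{\left(w,T \right)} = w 6 \cdot \frac{7}{3} = 6 w \frac{7}{3} = 14 w$)
$K{\left(X \right)} = 1 + \frac{X}{2}$ ($K{\left(X \right)} = - \frac{1 \left(-2\right) - X}{2} = - \frac{-2 - X}{2} = 1 + \frac{X}{2}$)
$\frac{1}{D{\left(4,4 \right)} + K{\left(1 \right)} \left(-41\right)} = \frac{1}{14 \cdot 4 + \left(1 + \frac{1}{2} \cdot 1\right) \left(-41\right)} = \frac{1}{56 + \left(1 + \frac{1}{2}\right) \left(-41\right)} = \frac{1}{56 + \frac{3}{2} \left(-41\right)} = \frac{1}{56 - \frac{123}{2}} = \frac{1}{- \frac{11}{2}} = - \frac{2}{11}$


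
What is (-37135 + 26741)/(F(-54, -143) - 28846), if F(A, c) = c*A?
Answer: 5197/10562 ≈ 0.49205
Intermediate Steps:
F(A, c) = A*c
(-37135 + 26741)/(F(-54, -143) - 28846) = (-37135 + 26741)/(-54*(-143) - 28846) = -10394/(7722 - 28846) = -10394/(-21124) = -10394*(-1/21124) = 5197/10562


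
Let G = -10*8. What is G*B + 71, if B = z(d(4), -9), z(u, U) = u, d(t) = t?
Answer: -249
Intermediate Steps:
G = -80
B = 4
G*B + 71 = -80*4 + 71 = -320 + 71 = -249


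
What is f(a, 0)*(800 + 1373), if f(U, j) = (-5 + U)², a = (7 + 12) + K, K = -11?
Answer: 19557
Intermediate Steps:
a = 8 (a = (7 + 12) - 11 = 19 - 11 = 8)
f(a, 0)*(800 + 1373) = (-5 + 8)²*(800 + 1373) = 3²*2173 = 9*2173 = 19557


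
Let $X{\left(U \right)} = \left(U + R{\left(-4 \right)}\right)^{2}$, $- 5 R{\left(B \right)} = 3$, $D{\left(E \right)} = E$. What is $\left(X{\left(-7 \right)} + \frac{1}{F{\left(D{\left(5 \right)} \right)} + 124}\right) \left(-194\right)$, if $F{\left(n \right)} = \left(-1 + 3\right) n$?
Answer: $- \frac{18771537}{1675} \approx -11207.0$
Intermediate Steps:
$R{\left(B \right)} = - \frac{3}{5}$ ($R{\left(B \right)} = \left(- \frac{1}{5}\right) 3 = - \frac{3}{5}$)
$F{\left(n \right)} = 2 n$
$X{\left(U \right)} = \left(- \frac{3}{5} + U\right)^{2}$ ($X{\left(U \right)} = \left(U - \frac{3}{5}\right)^{2} = \left(- \frac{3}{5} + U\right)^{2}$)
$\left(X{\left(-7 \right)} + \frac{1}{F{\left(D{\left(5 \right)} \right)} + 124}\right) \left(-194\right) = \left(\frac{\left(-3 + 5 \left(-7\right)\right)^{2}}{25} + \frac{1}{2 \cdot 5 + 124}\right) \left(-194\right) = \left(\frac{\left(-3 - 35\right)^{2}}{25} + \frac{1}{10 + 124}\right) \left(-194\right) = \left(\frac{\left(-38\right)^{2}}{25} + \frac{1}{134}\right) \left(-194\right) = \left(\frac{1}{25} \cdot 1444 + \frac{1}{134}\right) \left(-194\right) = \left(\frac{1444}{25} + \frac{1}{134}\right) \left(-194\right) = \frac{193521}{3350} \left(-194\right) = - \frac{18771537}{1675}$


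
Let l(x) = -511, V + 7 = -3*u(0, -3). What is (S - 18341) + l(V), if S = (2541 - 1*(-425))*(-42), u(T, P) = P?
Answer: -143424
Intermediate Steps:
V = 2 (V = -7 - 3*(-3) = -7 + 9 = 2)
S = -124572 (S = (2541 + 425)*(-42) = 2966*(-42) = -124572)
(S - 18341) + l(V) = (-124572 - 18341) - 511 = -142913 - 511 = -143424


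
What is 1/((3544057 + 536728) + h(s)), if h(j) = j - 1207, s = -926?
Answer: 1/4078652 ≈ 2.4518e-7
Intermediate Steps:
h(j) = -1207 + j
1/((3544057 + 536728) + h(s)) = 1/((3544057 + 536728) + (-1207 - 926)) = 1/(4080785 - 2133) = 1/4078652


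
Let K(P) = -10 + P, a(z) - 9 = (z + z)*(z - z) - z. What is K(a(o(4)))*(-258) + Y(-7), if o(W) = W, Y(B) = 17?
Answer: 1307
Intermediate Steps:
a(z) = 9 - z (a(z) = 9 + ((z + z)*(z - z) - z) = 9 + ((2*z)*0 - z) = 9 + (0 - z) = 9 - z)
K(a(o(4)))*(-258) + Y(-7) = (-10 + (9 - 1*4))*(-258) + 17 = (-10 + (9 - 4))*(-258) + 17 = (-10 + 5)*(-258) + 17 = -5*(-258) + 17 = 1290 + 17 = 1307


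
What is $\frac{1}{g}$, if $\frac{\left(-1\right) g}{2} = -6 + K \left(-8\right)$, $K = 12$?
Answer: $\frac{1}{204} \approx 0.004902$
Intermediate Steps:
$g = 204$ ($g = - 2 \left(-6 + 12 \left(-8\right)\right) = - 2 \left(-6 - 96\right) = \left(-2\right) \left(-102\right) = 204$)
$\frac{1}{g} = \frac{1}{204}$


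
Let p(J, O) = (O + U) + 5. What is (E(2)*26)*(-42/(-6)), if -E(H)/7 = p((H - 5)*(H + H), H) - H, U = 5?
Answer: -12740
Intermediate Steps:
p(J, O) = 10 + O (p(J, O) = (O + 5) + 5 = (5 + O) + 5 = 10 + O)
E(H) = -70 (E(H) = -7*((10 + H) - H) = -7*10 = -70)
(E(2)*26)*(-42/(-6)) = (-70*26)*(-42/(-6)) = -(-76440)*(-1)/6 = -1820*7 = -12740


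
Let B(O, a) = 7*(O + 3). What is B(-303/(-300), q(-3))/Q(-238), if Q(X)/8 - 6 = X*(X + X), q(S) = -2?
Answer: 2807/90635200 ≈ 3.0970e-5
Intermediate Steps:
B(O, a) = 21 + 7*O (B(O, a) = 7*(3 + O) = 21 + 7*O)
Q(X) = 48 + 16*X² (Q(X) = 48 + 8*(X*(X + X)) = 48 + 8*(X*(2*X)) = 48 + 8*(2*X²) = 48 + 16*X²)
B(-303/(-300), q(-3))/Q(-238) = (21 + 7*(-303/(-300)))/(48 + 16*(-238)²) = (21 + 7*(-303*(-1/300)))/(48 + 16*56644) = (21 + 7*(101/100))/(48 + 906304) = (21 + 707/100)/906352 = (2807/100)*(1/906352) = 2807/90635200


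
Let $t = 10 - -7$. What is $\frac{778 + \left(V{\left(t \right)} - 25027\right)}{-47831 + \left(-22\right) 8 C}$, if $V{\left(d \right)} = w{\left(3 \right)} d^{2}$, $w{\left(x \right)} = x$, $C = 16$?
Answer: $\frac{23382}{50647} \approx 0.46167$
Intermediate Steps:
$t = 17$ ($t = 10 + 7 = 17$)
$V{\left(d \right)} = 3 d^{2}$
$\frac{778 + \left(V{\left(t \right)} - 25027\right)}{-47831 + \left(-22\right) 8 C} = \frac{778 + \left(3 \cdot 17^{2} - 25027\right)}{-47831 + \left(-22\right) 8 \cdot 16} = \frac{778 + \left(3 \cdot 289 - 25027\right)}{-47831 - 2816} = \frac{778 + \left(867 - 25027\right)}{-47831 - 2816} = \frac{778 - 24160}{-50647} = \left(-23382\right) \left(- \frac{1}{50647}\right) = \frac{23382}{50647}$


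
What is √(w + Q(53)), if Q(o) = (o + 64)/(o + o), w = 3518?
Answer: 5*√1581626/106 ≈ 59.322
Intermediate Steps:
Q(o) = (64 + o)/(2*o) (Q(o) = (64 + o)/((2*o)) = (64 + o)*(1/(2*o)) = (64 + o)/(2*o))
√(w + Q(53)) = √(3518 + (½)*(64 + 53)/53) = √(3518 + (½)*(1/53)*117) = √(3518 + 117/106) = √(373025/106) = 5*√1581626/106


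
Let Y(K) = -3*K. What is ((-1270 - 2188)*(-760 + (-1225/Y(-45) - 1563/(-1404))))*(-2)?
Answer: -143402861/27 ≈ -5.3112e+6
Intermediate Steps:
((-1270 - 2188)*(-760 + (-1225/Y(-45) - 1563/(-1404))))*(-2) = ((-1270 - 2188)*(-760 + (-1225/((-3*(-45))) - 1563/(-1404))))*(-2) = -3458*(-760 + (-1225/135 - 1563*(-1/1404)))*(-2) = -3458*(-760 + (-1225*1/135 + 521/468))*(-2) = -3458*(-760 + (-245/27 + 521/468))*(-2) = -3458*(-760 - 11177/1404)*(-2) = -3458*(-1078217/1404)*(-2) = (143402861/54)*(-2) = -143402861/27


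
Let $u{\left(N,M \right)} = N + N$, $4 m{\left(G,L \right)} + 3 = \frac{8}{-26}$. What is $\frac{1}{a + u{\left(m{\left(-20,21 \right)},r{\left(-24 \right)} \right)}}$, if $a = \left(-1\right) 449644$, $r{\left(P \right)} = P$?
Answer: $- \frac{26}{11690787} \approx -2.224 \cdot 10^{-6}$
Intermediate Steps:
$m{\left(G,L \right)} = - \frac{43}{52}$ ($m{\left(G,L \right)} = - \frac{3}{4} + \frac{8 \frac{1}{-26}}{4} = - \frac{3}{4} + \frac{8 \left(- \frac{1}{26}\right)}{4} = - \frac{3}{4} + \frac{1}{4} \left(- \frac{4}{13}\right) = - \frac{3}{4} - \frac{1}{13} = - \frac{43}{52}$)
$u{\left(N,M \right)} = 2 N$
$a = -449644$
$\frac{1}{a + u{\left(m{\left(-20,21 \right)},r{\left(-24 \right)} \right)}} = \frac{1}{-449644 + 2 \left(- \frac{43}{52}\right)} = \frac{1}{-449644 - \frac{43}{26}} = \frac{1}{- \frac{11690787}{26}} = - \frac{26}{11690787}$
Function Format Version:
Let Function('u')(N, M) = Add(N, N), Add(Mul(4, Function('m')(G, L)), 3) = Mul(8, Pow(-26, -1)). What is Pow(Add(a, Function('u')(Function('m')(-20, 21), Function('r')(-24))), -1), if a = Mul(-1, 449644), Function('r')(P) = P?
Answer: Rational(-26, 11690787) ≈ -2.2240e-6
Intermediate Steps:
Function('m')(G, L) = Rational(-43, 52) (Function('m')(G, L) = Add(Rational(-3, 4), Mul(Rational(1, 4), Mul(8, Pow(-26, -1)))) = Add(Rational(-3, 4), Mul(Rational(1, 4), Mul(8, Rational(-1, 26)))) = Add(Rational(-3, 4), Mul(Rational(1, 4), Rational(-4, 13))) = Add(Rational(-3, 4), Rational(-1, 13)) = Rational(-43, 52))
Function('u')(N, M) = Mul(2, N)
a = -449644
Pow(Add(a, Function('u')(Function('m')(-20, 21), Function('r')(-24))), -1) = Pow(Add(-449644, Mul(2, Rational(-43, 52))), -1) = Pow(Add(-449644, Rational(-43, 26)), -1) = Pow(Rational(-11690787, 26), -1) = Rational(-26, 11690787)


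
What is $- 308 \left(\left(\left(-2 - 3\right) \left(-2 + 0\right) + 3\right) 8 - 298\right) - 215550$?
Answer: $-155798$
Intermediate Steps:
$- 308 \left(\left(\left(-2 - 3\right) \left(-2 + 0\right) + 3\right) 8 - 298\right) - 215550 = - 308 \left(\left(\left(-5\right) \left(-2\right) + 3\right) 8 - 298\right) - 215550 = - 308 \left(\left(10 + 3\right) 8 - 298\right) - 215550 = - 308 \left(13 \cdot 8 - 298\right) - 215550 = - 308 \left(104 - 298\right) - 215550 = \left(-308\right) \left(-194\right) - 215550 = 59752 - 215550 = -155798$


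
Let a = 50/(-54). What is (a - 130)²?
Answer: 12496225/729 ≈ 17142.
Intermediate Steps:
a = -25/27 (a = 50*(-1/54) = -25/27 ≈ -0.92593)
(a - 130)² = (-25/27 - 130)² = (-3535/27)² = 12496225/729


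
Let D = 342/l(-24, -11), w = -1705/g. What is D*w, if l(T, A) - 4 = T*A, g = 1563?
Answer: -97185/69814 ≈ -1.3921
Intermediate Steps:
w = -1705/1563 ≈ -1.0909
l(T, A) = 4 + A*T (l(T, A) = 4 + T*A = 4 + A*T)
D = 171/134 (D = 342/(4 - 11*(-24)) = 342/(4 + 264) = 342/268 = 342*(1/268) = 171/134 ≈ 1.2761)
D*w = (171/134)*(-1705/1563) = -97185/69814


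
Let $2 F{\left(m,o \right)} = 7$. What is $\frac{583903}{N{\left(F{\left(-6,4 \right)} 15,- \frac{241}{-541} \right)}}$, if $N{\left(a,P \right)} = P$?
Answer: $\frac{315891523}{241} \approx 1.3108 \cdot 10^{6}$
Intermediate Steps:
$F{\left(m,o \right)} = \frac{7}{2}$ ($F{\left(m,o \right)} = \frac{1}{2} \cdot 7 = \frac{7}{2}$)
$\frac{583903}{N{\left(F{\left(-6,4 \right)} 15,- \frac{241}{-541} \right)}} = \frac{583903}{\left(-241\right) \frac{1}{-541}} = \frac{583903}{\left(-241\right) \left(- \frac{1}{541}\right)} = \frac{583903}{\frac{241}{541}} = 583903 \cdot \frac{541}{241} = \frac{315891523}{241}$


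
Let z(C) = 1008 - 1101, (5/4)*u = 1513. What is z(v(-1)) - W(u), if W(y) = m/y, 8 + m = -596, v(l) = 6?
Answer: -139954/1513 ≈ -92.501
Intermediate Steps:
u = 6052/5 (u = (⅘)*1513 = 6052/5 ≈ 1210.4)
m = -604 (m = -8 - 596 = -604)
z(C) = -93
W(y) = -604/y
z(v(-1)) - W(u) = -93 - (-604)/6052/5 = -93 - (-604)*5/6052 = -93 - 1*(-755/1513) = -93 + 755/1513 = -139954/1513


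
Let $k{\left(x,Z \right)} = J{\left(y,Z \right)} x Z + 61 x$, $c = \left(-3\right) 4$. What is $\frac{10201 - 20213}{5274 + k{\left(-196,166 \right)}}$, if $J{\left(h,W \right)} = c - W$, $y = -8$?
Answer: $- \frac{5006}{2892363} \approx -0.0017308$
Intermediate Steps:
$c = -12$
$J{\left(h,W \right)} = -12 - W$
$k{\left(x,Z \right)} = 61 x + Z x \left(-12 - Z\right)$ ($k{\left(x,Z \right)} = \left(-12 - Z\right) x Z + 61 x = x \left(-12 - Z\right) Z + 61 x = Z x \left(-12 - Z\right) + 61 x = 61 x + Z x \left(-12 - Z\right)$)
$\frac{10201 - 20213}{5274 + k{\left(-196,166 \right)}} = \frac{10201 - 20213}{5274 - - 196 \left(-61 + 166 \left(12 + 166\right)\right)} = - \frac{10012}{5274 - - 196 \left(-61 + 166 \cdot 178\right)} = - \frac{10012}{5274 - - 196 \left(-61 + 29548\right)} = - \frac{10012}{5274 - \left(-196\right) 29487} = - \frac{10012}{5274 + 5779452} = - \frac{10012}{5784726} = \left(-10012\right) \frac{1}{5784726} = - \frac{5006}{2892363}$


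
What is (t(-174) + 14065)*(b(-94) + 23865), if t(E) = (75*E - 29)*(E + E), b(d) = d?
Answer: 108527855447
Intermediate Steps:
t(E) = 2*E*(-29 + 75*E) (t(E) = (-29 + 75*E)*(2*E) = 2*E*(-29 + 75*E))
(t(-174) + 14065)*(b(-94) + 23865) = (2*(-174)*(-29 + 75*(-174)) + 14065)*(-94 + 23865) = (2*(-174)*(-29 - 13050) + 14065)*23771 = (2*(-174)*(-13079) + 14065)*23771 = (4551492 + 14065)*23771 = 4565557*23771 = 108527855447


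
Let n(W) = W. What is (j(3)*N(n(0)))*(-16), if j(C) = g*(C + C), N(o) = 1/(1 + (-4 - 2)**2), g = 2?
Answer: -192/37 ≈ -5.1892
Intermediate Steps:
N(o) = 1/37 (N(o) = 1/(1 + (-6)**2) = 1/(1 + 36) = 1/37)
j(C) = 4*C (j(C) = 2*(C + C) = 2*(2*C) = 4*C)
(j(3)*N(n(0)))*(-16) = ((4*3)*(1/37))*(-16) = (12*(1/37))*(-16) = (12/37)*(-16) = -192/37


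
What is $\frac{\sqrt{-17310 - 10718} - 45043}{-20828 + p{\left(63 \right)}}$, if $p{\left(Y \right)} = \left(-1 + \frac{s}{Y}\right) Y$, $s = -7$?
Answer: $\frac{45043}{20898} - \frac{7 i \sqrt{143}}{10449} \approx 2.1554 - 0.0080111 i$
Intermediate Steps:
$p{\left(Y \right)} = Y \left(-1 - \frac{7}{Y}\right)$ ($p{\left(Y \right)} = \left(-1 - \frac{7}{Y}\right) Y = Y \left(-1 - \frac{7}{Y}\right)$)
$\frac{\sqrt{-17310 - 10718} - 45043}{-20828 + p{\left(63 \right)}} = \frac{\sqrt{-17310 - 10718} - 45043}{-20828 - 70} = \frac{\sqrt{-28028} - 45043}{-20828 - 70} = \frac{14 i \sqrt{143} - 45043}{-20828 - 70} = \frac{-45043 + 14 i \sqrt{143}}{-20898} = \left(-45043 + 14 i \sqrt{143}\right) \left(- \frac{1}{20898}\right) = \frac{45043}{20898} - \frac{7 i \sqrt{143}}{10449}$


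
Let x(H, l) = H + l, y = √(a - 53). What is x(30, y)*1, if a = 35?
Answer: 30 + 3*I*√2 ≈ 30.0 + 4.2426*I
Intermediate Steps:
y = 3*I*√2 (y = √(35 - 53) = √(-18) = 3*I*√2 ≈ 4.2426*I)
x(30, y)*1 = (30 + 3*I*√2)*1 = 30 + 3*I*√2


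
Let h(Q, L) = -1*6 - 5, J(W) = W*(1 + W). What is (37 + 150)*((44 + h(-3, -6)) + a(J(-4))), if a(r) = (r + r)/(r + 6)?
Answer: 19261/3 ≈ 6420.3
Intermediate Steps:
h(Q, L) = -11 (h(Q, L) = -6 - 5 = -11)
a(r) = 2*r/(6 + r) (a(r) = (2*r)/(6 + r) = 2*r/(6 + r))
(37 + 150)*((44 + h(-3, -6)) + a(J(-4))) = (37 + 150)*((44 - 11) + 2*(-4*(1 - 4))/(6 - 4*(1 - 4))) = 187*(33 + 2*(-4*(-3))/(6 - 4*(-3))) = 187*(33 + 2*12/(6 + 12)) = 187*(33 + 2*12/18) = 187*(33 + 2*12*(1/18)) = 187*(33 + 4/3) = 187*(103/3) = 19261/3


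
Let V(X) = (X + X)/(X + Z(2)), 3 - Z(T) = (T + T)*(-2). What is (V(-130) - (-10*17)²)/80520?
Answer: -28657/79849 ≈ -0.35889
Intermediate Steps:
Z(T) = 3 + 4*T (Z(T) = 3 - (T + T)*(-2) = 3 - 2*T*(-2) = 3 - (-4)*T = 3 + 4*T)
V(X) = 2*X/(11 + X) (V(X) = (X + X)/(X + (3 + 4*2)) = (2*X)/(X + (3 + 8)) = (2*X)/(X + 11) = (2*X)/(11 + X) = 2*X/(11 + X))
(V(-130) - (-10*17)²)/80520 = (2*(-130)/(11 - 130) - (-10*17)²)/80520 = (2*(-130)/(-119) - 1*(-170)²)*(1/80520) = (2*(-130)*(-1/119) - 1*28900)*(1/80520) = (260/119 - 28900)*(1/80520) = -3438840/119*1/80520 = -28657/79849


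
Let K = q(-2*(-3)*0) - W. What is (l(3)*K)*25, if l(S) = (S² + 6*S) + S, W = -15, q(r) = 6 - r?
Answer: 15750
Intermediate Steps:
K = 21 (K = (6 - (-2*(-3))*0) - 1*(-15) = (6 - 6*0) + 15 = (6 - 1*0) + 15 = (6 + 0) + 15 = 6 + 15 = 21)
l(S) = S² + 7*S
(l(3)*K)*25 = ((3*(7 + 3))*21)*25 = ((3*10)*21)*25 = (30*21)*25 = 630*25 = 15750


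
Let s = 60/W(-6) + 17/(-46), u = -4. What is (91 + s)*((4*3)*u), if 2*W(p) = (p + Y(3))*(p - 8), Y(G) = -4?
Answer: -707016/161 ≈ -4391.4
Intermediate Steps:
W(p) = (-8 + p)*(-4 + p)/2 (W(p) = ((p - 4)*(p - 8))/2 = ((-4 + p)*(-8 + p))/2 = ((-8 + p)*(-4 + p))/2 = (-8 + p)*(-4 + p)/2)
s = 157/322 (s = 60/(16 + (1/2)*(-6)**2 - 6*(-6)) + 17/(-46) = 60/(16 + (1/2)*36 + 36) + 17*(-1/46) = 60/(16 + 18 + 36) - 17/46 = 60/70 - 17/46 = 60*(1/70) - 17/46 = 6/7 - 17/46 = 157/322 ≈ 0.48758)
(91 + s)*((4*3)*u) = (91 + 157/322)*((4*3)*(-4)) = 29459*(12*(-4))/322 = (29459/322)*(-48) = -707016/161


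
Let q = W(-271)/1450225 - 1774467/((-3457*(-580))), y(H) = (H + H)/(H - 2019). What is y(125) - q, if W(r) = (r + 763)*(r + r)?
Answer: 515970672036401/550735073431900 ≈ 0.93688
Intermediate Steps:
y(H) = 2*H/(-2019 + H) (y(H) = (2*H)/(-2019 + H) = 2*H/(-2019 + H))
W(r) = 2*r*(763 + r) (W(r) = (763 + r)*(2*r) = 2*r*(763 + r))
q = -621610744983/581557627700 (q = (2*(-271)*(763 - 271))/1450225 - 1774467/((-3457*(-580))) = (2*(-271)*492)*(1/1450225) - 1774467/2005060 = -266664*1/1450225 - 1774467*1/2005060 = -266664/1450225 - 1774467/2005060 = -621610744983/581557627700 ≈ -1.0689)
y(125) - q = 2*125/(-2019 + 125) - 1*(-621610744983/581557627700) = 2*125/(-1894) + 621610744983/581557627700 = 2*125*(-1/1894) + 621610744983/581557627700 = -125/947 + 621610744983/581557627700 = 515970672036401/550735073431900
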